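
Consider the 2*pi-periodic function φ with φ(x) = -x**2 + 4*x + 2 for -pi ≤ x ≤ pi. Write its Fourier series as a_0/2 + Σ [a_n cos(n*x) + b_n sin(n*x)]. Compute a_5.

a_5 = 1/pi ∫_{-pi}^{pi} φ(x) cos(5*x) dx.
Integrating by parts twice (tabular method), an antiderivative of (-x**2 + 4*x + 2) cos(5*x) is -x**2*sin(5*x)/5 + 4*x*sin(5*x)/5 - 2*x*cos(5*x)/25 + 52*sin(5*x)/125 + 4*cos(5*x)/25; evaluating from -pi to pi: ∫_{-pi}^{pi} (-x**2 + 4*x + 2) cos(5*x) dx = (-4/25 + 2*pi/25) - (-2*pi/25 - 4/25) = 4*pi/25.
Hence a_5 = (1/pi)·(4*pi/25) = 4/25.

4/25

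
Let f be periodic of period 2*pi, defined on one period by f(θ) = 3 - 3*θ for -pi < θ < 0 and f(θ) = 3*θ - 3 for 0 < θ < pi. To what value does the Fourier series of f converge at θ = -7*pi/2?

-3 + 3*pi/2

θ = -7*pi/2 differs from θ = pi/2 by -2 full period(s), and the series is 2*pi-periodic.
f is continuous at θ = pi/2 with value -3 + 3*pi/2, so the series converges to -3 + 3*pi/2 there.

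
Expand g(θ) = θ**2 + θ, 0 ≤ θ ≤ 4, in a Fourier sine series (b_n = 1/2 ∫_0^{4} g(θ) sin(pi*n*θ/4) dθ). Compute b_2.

b_2 = 1/2 ∫_0^{4} (θ**2 + θ) sin(pi*θ/2) dθ.
Integrating by parts twice (tabular method), an antiderivative of (θ**2 + θ) sin(pi*θ/2) is -2*θ**2*cos(pi*θ/2)/pi + 8*θ*sin(pi*θ/2)/pi**2 - 2*θ*cos(pi*θ/2)/pi + 4*sin(pi*θ/2)/pi**2 + 16*cos(pi*θ/2)/pi**3; evaluating from 0 to 4: ∫_{0}^{4} (θ**2 + θ) sin(pi*θ/2) dθ = (-40/pi + 16/pi**3) - (16/pi**3) = -40/pi.
Hence b_2 = (1/2)·(-40/pi) = -20/pi.

-20/pi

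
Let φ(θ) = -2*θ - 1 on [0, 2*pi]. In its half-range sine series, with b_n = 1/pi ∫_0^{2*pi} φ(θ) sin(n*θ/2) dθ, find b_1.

-8 - 4/pi

b_1 = 1/pi ∫_0^{2*pi} (-2*θ - 1) sin(θ/2) dθ.
Integrating by parts (boundary term plus one more integral), an antiderivative of (-2*θ - 1) sin(θ/2) is 4*θ*cos(θ/2) - 8*sin(θ/2) + 2*cos(θ/2); evaluating from 0 to 2*pi: ∫_{0}^{2*pi} (-2*θ - 1) sin(θ/2) dθ = (-8*pi - 2) - (2) = -8*pi - 4.
Hence b_1 = (1/pi)·(-8*pi - 4) = -8 - 4/pi.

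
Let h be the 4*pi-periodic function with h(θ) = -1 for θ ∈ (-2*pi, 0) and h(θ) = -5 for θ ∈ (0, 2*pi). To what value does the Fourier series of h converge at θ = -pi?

-1

h is continuous at θ = -pi with value -1, so the series converges to -1 there.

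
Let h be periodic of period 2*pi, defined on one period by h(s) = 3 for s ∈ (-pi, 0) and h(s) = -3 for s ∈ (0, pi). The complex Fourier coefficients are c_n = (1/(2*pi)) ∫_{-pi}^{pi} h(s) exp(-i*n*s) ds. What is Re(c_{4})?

0

Since h is real-valued, Re(c_{4}) = (1/(2*pi)) ∫_{-pi}^{pi} h(s) cos(4*s) ds = a_{4}/2.
(h is odd, so the integrand is odd over a symmetric interval and the integral vanishes.)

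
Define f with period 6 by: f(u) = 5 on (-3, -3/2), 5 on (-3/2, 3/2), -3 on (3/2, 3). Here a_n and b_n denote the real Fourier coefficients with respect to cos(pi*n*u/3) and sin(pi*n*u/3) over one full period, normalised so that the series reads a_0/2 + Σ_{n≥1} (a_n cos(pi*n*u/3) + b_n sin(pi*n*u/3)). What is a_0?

6

a_0 = 1/3 ∫_{-3}^{3} f(u) du = 1/3 · (18) = 6.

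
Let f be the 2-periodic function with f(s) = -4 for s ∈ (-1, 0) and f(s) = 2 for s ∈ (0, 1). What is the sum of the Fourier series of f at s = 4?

s = 4 differs from s = 0 by 2 full period(s), and the series is 2-periodic.
At s = 0 the one-sided limits are f(0^-) = -4 and f(0^+) = 2.
By Dirichlet's theorem the series converges to their average, [(-4) + (2)]/2 = -1.

-1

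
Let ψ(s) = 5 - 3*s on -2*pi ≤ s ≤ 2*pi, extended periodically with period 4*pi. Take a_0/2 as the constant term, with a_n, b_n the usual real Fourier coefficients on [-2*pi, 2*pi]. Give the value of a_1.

0

a_1 = (1/(2*pi)) ∫_{-2*pi}^{2*pi} ψ(s) cos(s/2) ds.
Integrating by parts (boundary term plus one more integral), an antiderivative of (5 - 3*s) cos(s/2) is -6*s*sin(s/2) + 10*sin(s/2) - 12*cos(s/2); evaluating from -2*pi to 2*pi: ∫_{-2*pi}^{2*pi} (5 - 3*s) cos(s/2) ds = (12) - (12) = 0.
Hence a_1 = (1/(2*pi))·(0) = 0.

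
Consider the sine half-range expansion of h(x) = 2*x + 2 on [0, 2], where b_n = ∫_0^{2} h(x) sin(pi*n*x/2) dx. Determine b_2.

b_2 = ∫_0^{2} (2*x + 2) sin(pi*x) dx.
Integrating by parts (boundary term plus one more integral), an antiderivative of (2*x + 2) sin(pi*x) is -2*x*cos(pi*x)/pi + 2*sin(pi*x)/pi**2 - 2*cos(pi*x)/pi; evaluating from 0 to 2: ∫_{0}^{2} (2*x + 2) sin(pi*x) dx = (-6/pi) - (-2/pi) = -4/pi.
Hence b_2 = -4/pi.

-4/pi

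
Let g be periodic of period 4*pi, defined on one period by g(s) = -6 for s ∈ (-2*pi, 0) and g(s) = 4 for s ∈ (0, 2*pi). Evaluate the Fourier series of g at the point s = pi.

4

g is continuous at s = pi with value 4, so the series converges to 4 there.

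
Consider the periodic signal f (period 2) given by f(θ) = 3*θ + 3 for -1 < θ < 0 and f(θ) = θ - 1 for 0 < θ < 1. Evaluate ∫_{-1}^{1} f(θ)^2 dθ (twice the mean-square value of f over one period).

∫_{-1}^{1} f(θ)^2 dθ = 10/3.

10/3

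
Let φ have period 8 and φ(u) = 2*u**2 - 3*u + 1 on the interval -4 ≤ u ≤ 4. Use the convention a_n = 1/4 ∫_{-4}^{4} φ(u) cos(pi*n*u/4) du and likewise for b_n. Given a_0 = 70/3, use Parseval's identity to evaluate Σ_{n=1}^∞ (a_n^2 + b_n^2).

Parseval: a_0^2/2 + Σ_{n≥1} (a_n^2+b_n^2) = 1/4 ∫_{-4}^{4} φ(u)^2 du = 8254/15.
Subtract a_0^2/2 = 2450/9: Σ (a_n^2+b_n^2) = 12512/45.

12512/45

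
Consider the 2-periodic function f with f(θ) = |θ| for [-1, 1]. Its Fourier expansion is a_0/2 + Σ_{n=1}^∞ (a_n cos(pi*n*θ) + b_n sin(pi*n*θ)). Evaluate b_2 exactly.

0

b_2 = ∫_{-1}^{1} f(θ) sin(2*pi*θ) dθ.
f is even and sin(2*pi*θ) is odd, so the integrand is odd over a symmetric interval and the integral vanishes.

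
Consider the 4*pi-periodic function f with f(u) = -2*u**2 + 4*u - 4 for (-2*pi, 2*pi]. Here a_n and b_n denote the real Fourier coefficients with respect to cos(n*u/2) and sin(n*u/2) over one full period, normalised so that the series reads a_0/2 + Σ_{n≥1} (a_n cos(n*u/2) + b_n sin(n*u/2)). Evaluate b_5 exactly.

16/5

b_5 = (1/(2*pi)) ∫_{-2*pi}^{2*pi} f(u) sin(5*u/2) du.
Integrating by parts twice (tabular method), an antiderivative of (-2*u**2 + 4*u - 4) sin(5*u/2) is 4*u**2*cos(5*u/2)/5 - 16*u*sin(5*u/2)/25 - 8*u*cos(5*u/2)/5 + 16*sin(5*u/2)/25 + 168*cos(5*u/2)/125; evaluating from -2*pi to 2*pi: ∫_{-2*pi}^{2*pi} (-2*u**2 + 4*u - 4) sin(5*u/2) du = (-16*pi**2/5 - 168/125 + 16*pi/5) - (-16*pi**2/5 - 16*pi/5 - 168/125) = 32*pi/5.
Hence b_5 = (1/(2*pi))·(32*pi/5) = 16/5.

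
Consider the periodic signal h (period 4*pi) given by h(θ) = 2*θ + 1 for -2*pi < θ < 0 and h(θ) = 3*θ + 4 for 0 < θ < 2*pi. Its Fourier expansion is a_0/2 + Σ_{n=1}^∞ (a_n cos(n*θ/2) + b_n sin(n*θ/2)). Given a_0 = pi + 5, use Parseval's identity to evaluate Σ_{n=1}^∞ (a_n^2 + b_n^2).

9/2 + 15*pi + 101*pi**2/6

Parseval: a_0^2/2 + Σ_{n≥1} (a_n^2+b_n^2) = (1/(2*pi)) ∫_{-2*pi}^{2*pi} h(θ)^2 dθ = 17 + 20*pi + 52*pi**2/3.
Subtract a_0^2/2 = (pi + 5)**2/2: Σ (a_n^2+b_n^2) = 9/2 + 15*pi + 101*pi**2/6.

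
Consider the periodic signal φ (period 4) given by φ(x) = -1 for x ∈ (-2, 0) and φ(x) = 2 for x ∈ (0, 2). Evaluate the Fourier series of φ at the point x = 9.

x = 9 differs from x = 1 by 2 full period(s), and the series is 4-periodic.
φ is continuous at x = 1 with value 2, so the series converges to 2 there.

2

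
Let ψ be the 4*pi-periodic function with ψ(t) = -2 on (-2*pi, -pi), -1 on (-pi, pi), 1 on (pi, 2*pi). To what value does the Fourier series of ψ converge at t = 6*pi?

-1/2

t = 6*pi differs from t = 2*pi by 1 full period(s), and the series is 4*pi-periodic.
At t = 2*pi the one-sided limits are ψ(2*pi^-) = 1 and ψ(2*pi^+) = -2.
By Dirichlet's theorem the series converges to their average, [(1) + (-2)]/2 = -1/2.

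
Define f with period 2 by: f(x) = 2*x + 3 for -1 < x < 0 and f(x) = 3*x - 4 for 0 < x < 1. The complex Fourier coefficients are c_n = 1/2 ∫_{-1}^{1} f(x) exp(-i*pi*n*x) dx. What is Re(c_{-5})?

-1/(25*pi**2)

Since f is real-valued, Re(c_{-5}) = 1/2 ∫_{-1}^{1} f(x) cos(-5*pi*x) dx = a_{5}/2.
Split the integral at the breakpoints.
Integrating by parts (boundary term plus one more integral), an antiderivative of (2*x + 3) cos(-5*pi*x) is 2*x*sin(5*pi*x)/(5*pi) + 3*sin(5*pi*x)/(5*pi) + 2*cos(5*pi*x)/(25*pi**2); evaluating from -1 to 0: ∫_{-1}^{0} (2*x + 3) cos(-5*pi*x) dx = (2/(25*pi**2)) - (-2/(25*pi**2)) = 4/(25*pi**2).
Integrating by parts (boundary term plus one more integral), an antiderivative of (3*x - 4) cos(-5*pi*x) is 3*x*sin(5*pi*x)/(5*pi) - 4*sin(5*pi*x)/(5*pi) + 3*cos(5*pi*x)/(25*pi**2); evaluating from 0 to 1: ∫_{0}^{1} (3*x - 4) cos(-5*pi*x) dx = (-3/(25*pi**2)) - (3/(25*pi**2)) = -6/(25*pi**2).
So ∫_{-1}^{1} f(x) cos(-5*pi*x) dx = -2/(25*pi**2).
Hence Re(c_{-5}) = (1/2)·(-2/(25*pi**2)) = -1/(25*pi**2).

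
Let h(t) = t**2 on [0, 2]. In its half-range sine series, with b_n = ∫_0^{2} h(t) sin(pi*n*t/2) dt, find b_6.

-4/(3*pi)

b_6 = ∫_0^{2} (t**2) sin(3*pi*t) dt.
Integrating by parts twice (tabular method), an antiderivative of (t**2) sin(3*pi*t) is -t**2*cos(3*pi*t)/(3*pi) + 2*t*sin(3*pi*t)/(9*pi**2) + 2*cos(3*pi*t)/(27*pi**3); evaluating from 0 to 2: ∫_{0}^{2} (t**2) sin(3*pi*t) dt = (2*(1 - 18*pi**2)/(27*pi**3)) - (2/(27*pi**3)) = -4/(3*pi).
Hence b_6 = -4/(3*pi).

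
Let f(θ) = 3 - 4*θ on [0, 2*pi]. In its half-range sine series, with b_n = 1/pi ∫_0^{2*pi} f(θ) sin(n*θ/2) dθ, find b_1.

b_1 = 1/pi ∫_0^{2*pi} (3 - 4*θ) sin(θ/2) dθ.
Integrating by parts (boundary term plus one more integral), an antiderivative of (3 - 4*θ) sin(θ/2) is 8*θ*cos(θ/2) - 16*sin(θ/2) - 6*cos(θ/2); evaluating from 0 to 2*pi: ∫_{0}^{2*pi} (3 - 4*θ) sin(θ/2) dθ = (6 - 16*pi) - (-6) = 12 - 16*pi.
Hence b_1 = (1/pi)·(12 - 16*pi) = -16 + 12/pi.

-16 + 12/pi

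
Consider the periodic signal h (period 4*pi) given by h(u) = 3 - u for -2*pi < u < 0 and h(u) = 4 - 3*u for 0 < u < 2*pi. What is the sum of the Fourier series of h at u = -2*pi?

7/2 - 2*pi

At u = -2*pi the one-sided limits are h(-2*pi^-) = 4 - 6*pi and h(-2*pi^+) = 3 + 2*pi.
By Dirichlet's theorem the series converges to their average, [(4 - 6*pi) + (3 + 2*pi)]/2 = 7/2 - 2*pi.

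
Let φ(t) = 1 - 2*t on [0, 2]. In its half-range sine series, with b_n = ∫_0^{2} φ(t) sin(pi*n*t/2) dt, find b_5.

b_5 = ∫_0^{2} (1 - 2*t) sin(5*pi*t/2) dt.
Integrating by parts (boundary term plus one more integral), an antiderivative of (1 - 2*t) sin(5*pi*t/2) is 4*t*cos(5*pi*t/2)/(5*pi) - 8*sin(5*pi*t/2)/(25*pi**2) - 2*cos(5*pi*t/2)/(5*pi); evaluating from 0 to 2: ∫_{0}^{2} (1 - 2*t) sin(5*pi*t/2) dt = (-6/(5*pi)) - (-2/(5*pi)) = -4/(5*pi).
Hence b_5 = -4/(5*pi).

-4/(5*pi)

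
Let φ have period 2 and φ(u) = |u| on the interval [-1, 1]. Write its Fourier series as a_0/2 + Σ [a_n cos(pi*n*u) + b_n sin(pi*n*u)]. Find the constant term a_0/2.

1/2

a_0 = ∫_{-1}^{1} φ(u) du = 1.
So the constant term a_0/2 = 1/2.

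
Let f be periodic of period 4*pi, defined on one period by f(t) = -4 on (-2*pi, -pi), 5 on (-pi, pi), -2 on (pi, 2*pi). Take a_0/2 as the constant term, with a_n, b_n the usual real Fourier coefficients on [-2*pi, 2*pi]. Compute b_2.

-2/pi

b_2 = (1/(2*pi)) ∫_{-2*pi}^{2*pi} f(t) sin(t) dt.
Split the integral at the breakpoints.
Directly, an antiderivative of (-4) sin(t) is 4*cos(t); evaluating from -2*pi to -pi: ∫_{-2*pi}^{-pi} (-4) sin(t) dt = (-4) - (4) = -8.
Directly, an antiderivative of (5) sin(t) is -5*cos(t); evaluating from -pi to pi: ∫_{-pi}^{pi} (5) sin(t) dt = (5) - (5) = 0.
Directly, an antiderivative of (-2) sin(t) is 2*cos(t); evaluating from pi to 2*pi: ∫_{pi}^{2*pi} (-2) sin(t) dt = (2) - (-2) = 4.
Summing the pieces and multiplying by (1/(2*pi)) gives b_2 = -2/pi.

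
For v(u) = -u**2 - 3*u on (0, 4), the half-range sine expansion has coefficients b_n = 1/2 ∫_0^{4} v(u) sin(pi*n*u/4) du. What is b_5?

b_5 = 1/2 ∫_0^{4} (-u**2 - 3*u) sin(5*pi*u/4) du.
Integrating by parts twice (tabular method), an antiderivative of (-u**2 - 3*u) sin(5*pi*u/4) is 4*u**2*cos(5*pi*u/4)/(5*pi) - 32*u*sin(5*pi*u/4)/(25*pi**2) + 12*u*cos(5*pi*u/4)/(5*pi) - 48*sin(5*pi*u/4)/(25*pi**2) - 128*cos(5*pi*u/4)/(125*pi**3); evaluating from 0 to 4: ∫_{0}^{4} (-u**2 - 3*u) sin(5*pi*u/4) du = (16*(8 - 175*pi**2)/(125*pi**3)) - (-128/(125*pi**3)) = 16*(16 - 175*pi**2)/(125*pi**3).
Hence b_5 = (1/2)·(16*(16 - 175*pi**2)/(125*pi**3)) = 8*(16 - 175*pi**2)/(125*pi**3).

8*(16 - 175*pi**2)/(125*pi**3)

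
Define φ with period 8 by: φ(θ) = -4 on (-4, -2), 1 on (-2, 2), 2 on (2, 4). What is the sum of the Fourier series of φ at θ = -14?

3/2

θ = -14 differs from θ = 2 by -2 full period(s), and the series is 8-periodic.
At θ = 2 the one-sided limits are φ(2^-) = 1 and φ(2^+) = 2.
By Dirichlet's theorem the series converges to their average, [(1) + (2)]/2 = 3/2.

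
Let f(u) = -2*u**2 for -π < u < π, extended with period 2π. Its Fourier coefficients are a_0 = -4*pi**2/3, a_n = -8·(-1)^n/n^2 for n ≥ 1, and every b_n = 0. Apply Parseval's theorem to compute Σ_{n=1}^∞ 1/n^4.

Parseval: a_0^2/2 + Σ a_n^2 = (1/π) ∫_{-π}^{π} f(u)^2 du = 8*pi**4/5.
Subtract a_0^2/2 = 8*pi**4/9: Σ a_n^2 = 32*pi**4/45.
Since a_n^2 = 64/n^4, Σ 1/n^4 = pi**4/90.

pi**4/90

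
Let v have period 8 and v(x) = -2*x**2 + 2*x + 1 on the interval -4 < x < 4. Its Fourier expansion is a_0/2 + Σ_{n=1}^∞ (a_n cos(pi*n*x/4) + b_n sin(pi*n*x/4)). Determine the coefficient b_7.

16/(7*pi)

b_7 = 1/4 ∫_{-4}^{4} v(x) sin(7*pi*x/4) dx.
Integrating by parts twice (tabular method), an antiderivative of (-2*x**2 + 2*x + 1) sin(7*pi*x/4) is 8*x**2*cos(7*pi*x/4)/(7*pi) - 64*x*sin(7*pi*x/4)/(49*pi**2) - 8*x*cos(7*pi*x/4)/(7*pi) + 32*sin(7*pi*x/4)/(49*pi**2) - 4*cos(7*pi*x/4)/(7*pi) - 256*cos(7*pi*x/4)/(343*pi**3); evaluating from -4 to 4: ∫_{-4}^{4} (-2*x**2 + 2*x + 1) sin(7*pi*x/4) dx = (4*(64 - 1127*pi**2)/(343*pi**3)) - (4*(64 - 1911*pi**2)/(343*pi**3)) = 64/(7*pi).
Hence b_7 = (1/4)·(64/(7*pi)) = 16/(7*pi).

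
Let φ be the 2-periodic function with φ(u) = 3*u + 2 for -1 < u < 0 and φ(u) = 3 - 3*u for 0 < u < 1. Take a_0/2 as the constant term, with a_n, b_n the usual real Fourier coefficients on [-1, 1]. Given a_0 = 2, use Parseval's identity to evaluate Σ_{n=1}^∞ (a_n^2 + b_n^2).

Parseval: a_0^2/2 + Σ_{n≥1} (a_n^2+b_n^2) = ∫_{-1}^{1} φ(u)^2 du = 4.
Subtract a_0^2/2 = 2: Σ (a_n^2+b_n^2) = 2.

2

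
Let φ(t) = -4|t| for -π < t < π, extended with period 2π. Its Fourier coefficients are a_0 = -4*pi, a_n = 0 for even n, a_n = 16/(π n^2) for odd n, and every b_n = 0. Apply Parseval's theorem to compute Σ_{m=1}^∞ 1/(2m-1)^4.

Parseval: a_0^2/2 + Σ a_n^2 = (1/π) ∫_{-π}^{π} φ(t)^2 dt = 32*pi**2/3.
Subtract a_0^2/2 = 8*pi**2: Σ a_n^2 = 8*pi**2/3.
Only odd n contribute, with a_n^2 = 256/(π^2 n^4), so Σ_{m≥1} 1/(2m-1)^4 = π^2·(8*pi**2/3)/256 = pi**4/96.

pi**4/96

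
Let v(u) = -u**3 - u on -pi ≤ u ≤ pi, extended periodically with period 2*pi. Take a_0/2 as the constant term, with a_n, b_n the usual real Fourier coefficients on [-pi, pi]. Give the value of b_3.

-2*pi**2/3 - 2/9

b_3 = 1/pi ∫_{-pi}^{pi} v(u) sin(3*u) du.
v is odd and sin(3*u) is odd, so the integrand is even and b_3 = 2/pi ∫_0^{pi} v(u) sin(3*u) du.
Integrating by parts three times (tabular method), an antiderivative of (-u**3 - u) sin(3*u) is u**3*cos(3*u)/3 - u**2*sin(3*u)/3 + u*cos(3*u)/9 - sin(3*u)/27; evaluating from 0 to pi: ∫_{0}^{pi} (-u**3 - u) sin(3*u) du = (-pi**3/3 - pi/9) - (0) = -pi**3/3 - pi/9.
Hence b_3 = (2/pi)·(-pi**3/3 - pi/9) = -2*pi**2/3 - 2/9.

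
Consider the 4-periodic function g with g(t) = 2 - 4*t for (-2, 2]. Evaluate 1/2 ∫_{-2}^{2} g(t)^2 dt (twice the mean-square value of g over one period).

1/2 ∫_{-2}^{2} g(t)^2 dt = 1/2 · (304/3) = 152/3.

152/3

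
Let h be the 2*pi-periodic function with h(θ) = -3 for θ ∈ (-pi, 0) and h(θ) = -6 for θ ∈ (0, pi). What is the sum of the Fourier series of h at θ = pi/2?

h is continuous at θ = pi/2 with value -6, so the series converges to -6 there.

-6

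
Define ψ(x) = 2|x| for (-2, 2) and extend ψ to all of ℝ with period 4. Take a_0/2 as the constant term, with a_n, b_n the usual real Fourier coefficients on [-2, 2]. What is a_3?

-16/(9*pi**2)

a_3 = 1/2 ∫_{-2}^{2} ψ(x) cos(3*pi*x/2) dx.
ψ is even and cos(3*pi*x/2) is even, so the integrand is even and a_3 = ∫_0^{2} ψ(x) cos(3*pi*x/2) dx.
Integrating by parts (boundary term plus one more integral), an antiderivative of (2*x) cos(3*pi*x/2) is 4*x*sin(3*pi*x/2)/(3*pi) + 8*cos(3*pi*x/2)/(9*pi**2); evaluating from 0 to 2: ∫_{0}^{2} (2*x) cos(3*pi*x/2) dx = (-8/(9*pi**2)) - (8/(9*pi**2)) = -16/(9*pi**2).
Hence a_3 = -16/(9*pi**2).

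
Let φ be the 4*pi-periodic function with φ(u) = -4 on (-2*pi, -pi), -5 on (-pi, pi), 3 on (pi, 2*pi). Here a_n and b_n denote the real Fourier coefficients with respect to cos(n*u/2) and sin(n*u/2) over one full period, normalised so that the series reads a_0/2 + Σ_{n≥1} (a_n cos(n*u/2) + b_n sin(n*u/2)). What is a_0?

a_0 = (1/(2*pi)) ∫_{-2*pi}^{2*pi} φ(u) du = (1/(2*pi)) · (-11*pi) = -11/2.

-11/2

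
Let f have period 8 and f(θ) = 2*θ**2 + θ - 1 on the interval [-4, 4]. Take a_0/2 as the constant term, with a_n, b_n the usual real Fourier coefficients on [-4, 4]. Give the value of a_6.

a_6 = 1/4 ∫_{-4}^{4} f(θ) cos(3*pi*θ/2) dθ.
Integrating by parts twice (tabular method), an antiderivative of (2*θ**2 + θ - 1) cos(3*pi*θ/2) is 4*θ**2*sin(3*pi*θ/2)/(3*pi) + 2*θ*sin(3*pi*θ/2)/(3*pi) + 16*θ*cos(3*pi*θ/2)/(9*pi**2) - 2*sin(3*pi*θ/2)/(3*pi) - 32*sin(3*pi*θ/2)/(27*pi**3) + 4*cos(3*pi*θ/2)/(9*pi**2); evaluating from -4 to 4: ∫_{-4}^{4} (2*θ**2 + θ - 1) cos(3*pi*θ/2) dθ = (68/(9*pi**2)) - (-20/(3*pi**2)) = 128/(9*pi**2).
Hence a_6 = (1/4)·(128/(9*pi**2)) = 32/(9*pi**2).

32/(9*pi**2)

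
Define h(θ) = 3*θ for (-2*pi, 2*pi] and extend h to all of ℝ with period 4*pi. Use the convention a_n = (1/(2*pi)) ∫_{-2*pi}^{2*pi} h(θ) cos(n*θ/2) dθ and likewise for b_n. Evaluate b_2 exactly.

b_2 = (1/(2*pi)) ∫_{-2*pi}^{2*pi} h(θ) sin(θ) dθ.
h is odd and sin(θ) is odd, so the integrand is even and b_2 = 1/pi ∫_0^{2*pi} h(θ) sin(θ) dθ.
Integrating by parts (boundary term plus one more integral), an antiderivative of (3*θ) sin(θ) is -3*θ*cos(θ) + 3*sin(θ); evaluating from 0 to 2*pi: ∫_{0}^{2*pi} (3*θ) sin(θ) dθ = (-6*pi) - (0) = -6*pi.
Hence b_2 = (1/pi)·(-6*pi) = -6.

-6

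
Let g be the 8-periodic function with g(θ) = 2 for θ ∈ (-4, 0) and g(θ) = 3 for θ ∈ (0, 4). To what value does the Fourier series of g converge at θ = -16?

5/2

θ = -16 differs from θ = 0 by -2 full period(s), and the series is 8-periodic.
At θ = 0 the one-sided limits are g(0^-) = 2 and g(0^+) = 3.
By Dirichlet's theorem the series converges to their average, [(2) + (3)]/2 = 5/2.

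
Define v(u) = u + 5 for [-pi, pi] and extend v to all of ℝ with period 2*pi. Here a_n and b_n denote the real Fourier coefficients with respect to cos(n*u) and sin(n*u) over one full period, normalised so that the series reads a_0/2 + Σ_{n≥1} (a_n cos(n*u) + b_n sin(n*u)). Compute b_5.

2/5

b_5 = 1/pi ∫_{-pi}^{pi} v(u) sin(5*u) du.
Integrating by parts (boundary term plus one more integral), an antiderivative of (u + 5) sin(5*u) is -u*cos(5*u)/5 + sin(5*u)/25 - cos(5*u); evaluating from -pi to pi: ∫_{-pi}^{pi} (u + 5) sin(5*u) du = (pi/5 + 1) - (1 - pi/5) = 2*pi/5.
Hence b_5 = (1/pi)·(2*pi/5) = 2/5.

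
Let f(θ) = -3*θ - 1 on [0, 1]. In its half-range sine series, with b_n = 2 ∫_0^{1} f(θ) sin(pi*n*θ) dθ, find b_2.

b_2 = 2 ∫_0^{1} (-3*θ - 1) sin(2*pi*θ) dθ.
Integrating by parts (boundary term plus one more integral), an antiderivative of (-3*θ - 1) sin(2*pi*θ) is 3*θ*cos(2*pi*θ)/(2*pi) - 3*sin(2*pi*θ)/(4*pi**2) + cos(2*pi*θ)/(2*pi); evaluating from 0 to 1: ∫_{0}^{1} (-3*θ - 1) sin(2*pi*θ) dθ = (2/pi) - (1/(2*pi)) = 3/(2*pi).
Hence b_2 = 2·(3/(2*pi)) = 3/pi.

3/pi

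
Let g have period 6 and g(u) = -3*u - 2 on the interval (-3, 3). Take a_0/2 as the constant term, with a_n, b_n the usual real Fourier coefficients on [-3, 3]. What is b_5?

-18/(5*pi)

b_5 = 1/3 ∫_{-3}^{3} g(u) sin(5*pi*u/3) du.
Integrating by parts (boundary term plus one more integral), an antiderivative of (-3*u - 2) sin(5*pi*u/3) is 9*u*cos(5*pi*u/3)/(5*pi) - 27*sin(5*pi*u/3)/(25*pi**2) + 6*cos(5*pi*u/3)/(5*pi); evaluating from -3 to 3: ∫_{-3}^{3} (-3*u - 2) sin(5*pi*u/3) du = (-33/(5*pi)) - (21/(5*pi)) = -54/(5*pi).
Hence b_5 = (1/3)·(-54/(5*pi)) = -18/(5*pi).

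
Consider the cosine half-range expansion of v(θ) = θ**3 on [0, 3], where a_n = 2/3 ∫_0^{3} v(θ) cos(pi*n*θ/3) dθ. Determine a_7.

162*(4 - 49*pi**2)/(2401*pi**4)

a_7 = 2/3 ∫_0^{3} (θ**3) cos(7*pi*θ/3) dθ.
Integrating by parts three times (tabular method), an antiderivative of (θ**3) cos(7*pi*θ/3) is 3*θ**3*sin(7*pi*θ/3)/(7*pi) + 27*θ**2*cos(7*pi*θ/3)/(49*pi**2) - 162*θ*sin(7*pi*θ/3)/(343*pi**3) - 486*cos(7*pi*θ/3)/(2401*pi**4); evaluating from 0 to 3: ∫_{0}^{3} (θ**3) cos(7*pi*θ/3) dθ = (243*(2 - 49*pi**2)/(2401*pi**4)) - (-486/(2401*pi**4)) = 243*(4 - 49*pi**2)/(2401*pi**4).
Hence a_7 = (2/3)·(243*(4 - 49*pi**2)/(2401*pi**4)) = 162*(4 - 49*pi**2)/(2401*pi**4).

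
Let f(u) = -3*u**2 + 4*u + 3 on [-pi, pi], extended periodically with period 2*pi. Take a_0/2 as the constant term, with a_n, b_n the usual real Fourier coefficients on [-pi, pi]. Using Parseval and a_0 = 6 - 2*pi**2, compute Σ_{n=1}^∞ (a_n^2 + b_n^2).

8*pi**2*(20 + 3*pi**2)/15

Parseval: a_0^2/2 + Σ_{n≥1} (a_n^2+b_n^2) = 1/pi ∫_{-pi}^{pi} f(u)^2 du = -4*pi**2/3 + 18 + 18*pi**4/5.
Subtract a_0^2/2 = 2*(3 - pi**2)**2: Σ (a_n^2+b_n^2) = 8*pi**2*(20 + 3*pi**2)/15.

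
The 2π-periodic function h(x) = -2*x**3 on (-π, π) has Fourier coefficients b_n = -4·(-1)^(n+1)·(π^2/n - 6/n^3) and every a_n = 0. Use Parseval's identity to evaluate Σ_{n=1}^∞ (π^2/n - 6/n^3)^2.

pi**6/14

Parseval: Σ b_n^2 = (1/π) ∫_{-π}^{π} h(x)^2 dx = 8*pi**6/7.
b_n^2 = 16·(π^2/n - 6/n^3)^2, so the sum equals (8*pi**6/7)/16 = pi**6/14.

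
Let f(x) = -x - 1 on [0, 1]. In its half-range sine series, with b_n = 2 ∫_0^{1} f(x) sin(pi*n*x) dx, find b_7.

b_7 = 2 ∫_0^{1} (-x - 1) sin(7*pi*x) dx.
Integrating by parts (boundary term plus one more integral), an antiderivative of (-x - 1) sin(7*pi*x) is x*cos(7*pi*x)/(7*pi) - sin(7*pi*x)/(49*pi**2) + cos(7*pi*x)/(7*pi); evaluating from 0 to 1: ∫_{0}^{1} (-x - 1) sin(7*pi*x) dx = (-2/(7*pi)) - (1/(7*pi)) = -3/(7*pi).
Hence b_7 = 2·(-3/(7*pi)) = -6/(7*pi).

-6/(7*pi)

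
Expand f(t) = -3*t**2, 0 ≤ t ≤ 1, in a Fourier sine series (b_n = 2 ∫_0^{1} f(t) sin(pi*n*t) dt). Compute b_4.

b_4 = 2 ∫_0^{1} (-3*t**2) sin(4*pi*t) dt.
Integrating by parts twice (tabular method), an antiderivative of (-3*t**2) sin(4*pi*t) is 3*t**2*cos(4*pi*t)/(4*pi) - 3*t*sin(4*pi*t)/(8*pi**2) - 3*cos(4*pi*t)/(32*pi**3); evaluating from 0 to 1: ∫_{0}^{1} (-3*t**2) sin(4*pi*t) dt = (3*(-1 + 8*pi**2)/(32*pi**3)) - (-3/(32*pi**3)) = 3/(4*pi).
Hence b_4 = 2·(3/(4*pi)) = 3/(2*pi).

3/(2*pi)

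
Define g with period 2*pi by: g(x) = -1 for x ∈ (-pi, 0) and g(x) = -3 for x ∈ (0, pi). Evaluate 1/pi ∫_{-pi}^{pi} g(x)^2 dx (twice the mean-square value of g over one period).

10

1/pi ∫_{-pi}^{pi} g(x)^2 dx = 1/pi · (10*pi) = 10.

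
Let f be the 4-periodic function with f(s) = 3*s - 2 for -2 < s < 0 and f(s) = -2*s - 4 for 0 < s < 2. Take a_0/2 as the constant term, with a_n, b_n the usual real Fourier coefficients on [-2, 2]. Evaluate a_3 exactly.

20/(9*pi**2)

a_3 = 1/2 ∫_{-2}^{2} f(s) cos(3*pi*s/2) ds.
Split the integral at the breakpoints.
Integrating by parts (boundary term plus one more integral), an antiderivative of (3*s - 2) cos(3*pi*s/2) is 2*s*sin(3*pi*s/2)/pi - 4*sin(3*pi*s/2)/(3*pi) + 4*cos(3*pi*s/2)/(3*pi**2); evaluating from -2 to 0: ∫_{-2}^{0} (3*s - 2) cos(3*pi*s/2) ds = (4/(3*pi**2)) - (-4/(3*pi**2)) = 8/(3*pi**2).
Integrating by parts (boundary term plus one more integral), an antiderivative of (-2*s - 4) cos(3*pi*s/2) is -4*s*sin(3*pi*s/2)/(3*pi) - 8*sin(3*pi*s/2)/(3*pi) - 8*cos(3*pi*s/2)/(9*pi**2); evaluating from 0 to 2: ∫_{0}^{2} (-2*s - 4) cos(3*pi*s/2) ds = (8/(9*pi**2)) - (-8/(9*pi**2)) = 16/(9*pi**2).
Summing the pieces and multiplying by (1/2) gives a_3 = 20/(9*pi**2).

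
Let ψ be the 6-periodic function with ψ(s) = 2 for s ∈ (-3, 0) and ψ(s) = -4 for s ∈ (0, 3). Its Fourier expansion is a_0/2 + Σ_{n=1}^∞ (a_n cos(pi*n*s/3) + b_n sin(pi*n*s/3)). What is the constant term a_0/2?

a_0 = 1/3 ∫_{-3}^{3} ψ(s) ds = 1/3 · (-6) = -2.
So the constant term a_0/2 = -1.

-1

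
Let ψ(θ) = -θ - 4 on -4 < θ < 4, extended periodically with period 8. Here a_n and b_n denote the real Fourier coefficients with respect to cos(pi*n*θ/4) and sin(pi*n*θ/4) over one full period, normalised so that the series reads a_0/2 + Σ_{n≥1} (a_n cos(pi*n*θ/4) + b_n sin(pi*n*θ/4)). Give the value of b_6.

4/(3*pi)

b_6 = 1/4 ∫_{-4}^{4} ψ(θ) sin(3*pi*θ/2) dθ.
Integrating by parts (boundary term plus one more integral), an antiderivative of (-θ - 4) sin(3*pi*θ/2) is 2*θ*cos(3*pi*θ/2)/(3*pi) - 4*sin(3*pi*θ/2)/(9*pi**2) + 8*cos(3*pi*θ/2)/(3*pi); evaluating from -4 to 4: ∫_{-4}^{4} (-θ - 4) sin(3*pi*θ/2) dθ = (16/(3*pi)) - (0) = 16/(3*pi).
Hence b_6 = (1/4)·(16/(3*pi)) = 4/(3*pi).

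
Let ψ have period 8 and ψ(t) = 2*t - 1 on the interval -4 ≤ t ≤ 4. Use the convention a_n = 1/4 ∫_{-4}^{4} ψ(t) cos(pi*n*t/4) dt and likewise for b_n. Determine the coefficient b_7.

b_7 = 1/4 ∫_{-4}^{4} ψ(t) sin(7*pi*t/4) dt.
Integrating by parts (boundary term plus one more integral), an antiderivative of (2*t - 1) sin(7*pi*t/4) is -8*t*cos(7*pi*t/4)/(7*pi) + 32*sin(7*pi*t/4)/(49*pi**2) + 4*cos(7*pi*t/4)/(7*pi); evaluating from -4 to 4: ∫_{-4}^{4} (2*t - 1) sin(7*pi*t/4) dt = (4/pi) - (-36/(7*pi)) = 64/(7*pi).
Hence b_7 = (1/4)·(64/(7*pi)) = 16/(7*pi).

16/(7*pi)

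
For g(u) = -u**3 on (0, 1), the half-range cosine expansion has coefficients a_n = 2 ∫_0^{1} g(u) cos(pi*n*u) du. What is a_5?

6*(-4 + 25*pi**2)/(625*pi**4)

a_5 = 2 ∫_0^{1} (-u**3) cos(5*pi*u) du.
Integrating by parts three times (tabular method), an antiderivative of (-u**3) cos(5*pi*u) is -u**3*sin(5*pi*u)/(5*pi) - 3*u**2*cos(5*pi*u)/(25*pi**2) + 6*u*sin(5*pi*u)/(125*pi**3) + 6*cos(5*pi*u)/(625*pi**4); evaluating from 0 to 1: ∫_{0}^{1} (-u**3) cos(5*pi*u) du = (3*(-2 + 25*pi**2)/(625*pi**4)) - (6/(625*pi**4)) = 3*(-4 + 25*pi**2)/(625*pi**4).
Hence a_5 = 2·(3*(-4 + 25*pi**2)/(625*pi**4)) = 6*(-4 + 25*pi**2)/(625*pi**4).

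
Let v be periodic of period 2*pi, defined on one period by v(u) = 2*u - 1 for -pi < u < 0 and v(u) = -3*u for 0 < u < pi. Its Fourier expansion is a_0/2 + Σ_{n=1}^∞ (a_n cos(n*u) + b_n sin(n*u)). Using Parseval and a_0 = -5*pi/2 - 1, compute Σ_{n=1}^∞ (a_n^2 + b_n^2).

-pi/2 + 1/2 + 29*pi**2/24

Parseval: a_0^2/2 + Σ_{n≥1} (a_n^2+b_n^2) = 1/pi ∫_{-pi}^{pi} v(u)^2 du = 1 + 2*pi + 13*pi**2/3.
Subtract a_0^2/2 = (2 + 5*pi)**2/8: Σ (a_n^2+b_n^2) = -pi/2 + 1/2 + 29*pi**2/24.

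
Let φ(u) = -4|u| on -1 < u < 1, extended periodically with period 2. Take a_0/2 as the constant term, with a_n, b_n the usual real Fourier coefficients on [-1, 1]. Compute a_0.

a_0 = ∫_{-1}^{1} φ(u) du = -4.

-4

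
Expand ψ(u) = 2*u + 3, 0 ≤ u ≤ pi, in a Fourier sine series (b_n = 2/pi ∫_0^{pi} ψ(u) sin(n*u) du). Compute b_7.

4*(3 + pi)/(7*pi)

b_7 = 2/pi ∫_0^{pi} (2*u + 3) sin(7*u) du.
Integrating by parts (boundary term plus one more integral), an antiderivative of (2*u + 3) sin(7*u) is -2*u*cos(7*u)/7 + 2*sin(7*u)/49 - 3*cos(7*u)/7; evaluating from 0 to pi: ∫_{0}^{pi} (2*u + 3) sin(7*u) du = (3/7 + 2*pi/7) - (-3/7) = 6/7 + 2*pi/7.
Hence b_7 = (2/pi)·(6/7 + 2*pi/7) = 4*(3 + pi)/(7*pi).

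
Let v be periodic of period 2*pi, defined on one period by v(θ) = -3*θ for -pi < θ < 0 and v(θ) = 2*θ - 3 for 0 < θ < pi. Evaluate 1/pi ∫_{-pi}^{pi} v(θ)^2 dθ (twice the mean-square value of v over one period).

-6*pi + 9 + 13*pi**2/3

1/pi ∫_{-pi}^{pi} v(θ)^2 dθ = 1/pi · (pi*(-18*pi + 27 + 13*pi**2)/3) = -6*pi + 9 + 13*pi**2/3.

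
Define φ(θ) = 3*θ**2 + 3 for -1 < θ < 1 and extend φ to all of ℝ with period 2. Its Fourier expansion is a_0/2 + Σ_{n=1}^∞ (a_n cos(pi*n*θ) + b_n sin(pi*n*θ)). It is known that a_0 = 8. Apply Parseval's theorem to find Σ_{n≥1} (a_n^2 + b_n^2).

Parseval: a_0^2/2 + Σ_{n≥1} (a_n^2+b_n^2) = ∫_{-1}^{1} φ(θ)^2 dθ = 168/5.
Subtract a_0^2/2 = 32: Σ (a_n^2+b_n^2) = 8/5.

8/5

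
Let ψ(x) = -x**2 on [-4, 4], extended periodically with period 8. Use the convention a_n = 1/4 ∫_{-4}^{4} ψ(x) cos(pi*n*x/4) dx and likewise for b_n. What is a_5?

64/(25*pi**2)

a_5 = 1/4 ∫_{-4}^{4} ψ(x) cos(5*pi*x/4) dx.
ψ is even and cos(5*pi*x/4) is even, so the integrand is even and a_5 = 1/2 ∫_0^{4} ψ(x) cos(5*pi*x/4) dx.
Integrating by parts twice (tabular method), an antiderivative of (-x**2) cos(5*pi*x/4) is -4*x**2*sin(5*pi*x/4)/(5*pi) - 32*x*cos(5*pi*x/4)/(25*pi**2) + 128*sin(5*pi*x/4)/(125*pi**3); evaluating from 0 to 4: ∫_{0}^{4} (-x**2) cos(5*pi*x/4) dx = (128/(25*pi**2)) - (0) = 128/(25*pi**2).
Hence a_5 = (1/2)·(128/(25*pi**2)) = 64/(25*pi**2).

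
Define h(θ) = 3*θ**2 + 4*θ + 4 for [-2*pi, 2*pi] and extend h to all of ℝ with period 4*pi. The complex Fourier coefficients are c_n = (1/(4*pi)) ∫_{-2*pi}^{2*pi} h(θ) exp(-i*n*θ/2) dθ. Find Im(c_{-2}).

-4

Since h is real-valued, Im(c_{-2}) = -(1/(4*pi)) ∫_{-2*pi}^{2*pi} h(θ) sin(-θ) dθ = b_{2}/2.
Integrating by parts twice (tabular method), an antiderivative of (3*θ**2 + 4*θ + 4) sin(-θ) is 3*θ**2*cos(θ) - 6*θ*sin(θ) + 4*θ*cos(θ) - 4*sin(θ) - 2*cos(θ); evaluating from -2*pi to 2*pi: ∫_{-2*pi}^{2*pi} (3*θ**2 + 4*θ + 4) sin(-θ) dθ = (-2 + 8*pi + 12*pi**2) - (-8*pi - 2 + 12*pi**2) = 16*pi.
Hence Im(c_{-2}) = (-1/(4*pi))·(16*pi) = -4.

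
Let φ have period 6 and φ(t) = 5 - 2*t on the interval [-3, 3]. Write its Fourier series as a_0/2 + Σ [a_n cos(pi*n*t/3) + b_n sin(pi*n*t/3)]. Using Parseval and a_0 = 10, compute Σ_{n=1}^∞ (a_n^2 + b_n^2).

24

Parseval: a_0^2/2 + Σ_{n≥1} (a_n^2+b_n^2) = 1/3 ∫_{-3}^{3} φ(t)^2 dt = 74.
Subtract a_0^2/2 = 50: Σ (a_n^2+b_n^2) = 24.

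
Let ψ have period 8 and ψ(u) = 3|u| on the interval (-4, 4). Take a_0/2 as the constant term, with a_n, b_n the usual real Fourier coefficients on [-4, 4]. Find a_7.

a_7 = 1/4 ∫_{-4}^{4} ψ(u) cos(7*pi*u/4) du.
ψ is even and cos(7*pi*u/4) is even, so the integrand is even and a_7 = 1/2 ∫_0^{4} ψ(u) cos(7*pi*u/4) du.
Integrating by parts (boundary term plus one more integral), an antiderivative of (3*u) cos(7*pi*u/4) is 12*u*sin(7*pi*u/4)/(7*pi) + 48*cos(7*pi*u/4)/(49*pi**2); evaluating from 0 to 4: ∫_{0}^{4} (3*u) cos(7*pi*u/4) du = (-48/(49*pi**2)) - (48/(49*pi**2)) = -96/(49*pi**2).
Hence a_7 = (1/2)·(-96/(49*pi**2)) = -48/(49*pi**2).

-48/(49*pi**2)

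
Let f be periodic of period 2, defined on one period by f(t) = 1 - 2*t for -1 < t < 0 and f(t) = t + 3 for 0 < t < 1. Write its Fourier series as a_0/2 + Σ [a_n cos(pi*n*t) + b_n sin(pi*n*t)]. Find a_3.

a_3 = ∫_{-1}^{1} f(t) cos(3*pi*t) dt.
Split the integral at the breakpoints.
Integrating by parts (boundary term plus one more integral), an antiderivative of (1 - 2*t) cos(3*pi*t) is -2*t*sin(3*pi*t)/(3*pi) + sin(3*pi*t)/(3*pi) - 2*cos(3*pi*t)/(9*pi**2); evaluating from -1 to 0: ∫_{-1}^{0} (1 - 2*t) cos(3*pi*t) dt = (-2/(9*pi**2)) - (2/(9*pi**2)) = -4/(9*pi**2).
Integrating by parts (boundary term plus one more integral), an antiderivative of (t + 3) cos(3*pi*t) is t*sin(3*pi*t)/(3*pi) + sin(3*pi*t)/pi + cos(3*pi*t)/(9*pi**2); evaluating from 0 to 1: ∫_{0}^{1} (t + 3) cos(3*pi*t) dt = (-1/(9*pi**2)) - (1/(9*pi**2)) = -2/(9*pi**2).
Summing the pieces gives a_3 = -2/(3*pi**2).

-2/(3*pi**2)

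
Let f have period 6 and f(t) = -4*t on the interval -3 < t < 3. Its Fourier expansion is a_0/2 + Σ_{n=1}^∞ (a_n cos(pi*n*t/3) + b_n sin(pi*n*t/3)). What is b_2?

12/pi

b_2 = 1/3 ∫_{-3}^{3} f(t) sin(2*pi*t/3) dt.
f is odd and sin(2*pi*t/3) is odd, so the integrand is even and b_2 = 2/3 ∫_0^{3} f(t) sin(2*pi*t/3) dt.
Integrating by parts (boundary term plus one more integral), an antiderivative of (-4*t) sin(2*pi*t/3) is 6*t*cos(2*pi*t/3)/pi - 9*sin(2*pi*t/3)/pi**2; evaluating from 0 to 3: ∫_{0}^{3} (-4*t) sin(2*pi*t/3) dt = (18/pi) - (0) = 18/pi.
Hence b_2 = (2/3)·(18/pi) = 12/pi.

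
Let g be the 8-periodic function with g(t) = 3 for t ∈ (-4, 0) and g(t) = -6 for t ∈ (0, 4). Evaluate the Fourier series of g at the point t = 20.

t = 20 differs from t = 4 by 2 full period(s), and the series is 8-periodic.
At t = 4 the one-sided limits are g(4^-) = -6 and g(4^+) = 3.
By Dirichlet's theorem the series converges to their average, [(-6) + (3)]/2 = -3/2.

-3/2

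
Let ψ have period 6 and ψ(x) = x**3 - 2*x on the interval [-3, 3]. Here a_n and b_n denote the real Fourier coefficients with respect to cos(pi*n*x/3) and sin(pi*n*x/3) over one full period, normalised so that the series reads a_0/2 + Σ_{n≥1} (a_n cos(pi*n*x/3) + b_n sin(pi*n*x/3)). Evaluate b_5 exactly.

b_5 = 1/3 ∫_{-3}^{3} ψ(x) sin(5*pi*x/3) dx.
ψ is odd and sin(5*pi*x/3) is odd, so the integrand is even and b_5 = 2/3 ∫_0^{3} ψ(x) sin(5*pi*x/3) dx.
Integrating by parts three times (tabular method), an antiderivative of (x**3 - 2*x) sin(5*pi*x/3) is -3*x**3*cos(5*pi*x/3)/(5*pi) + 27*x**2*sin(5*pi*x/3)/(25*pi**2) + 162*x*cos(5*pi*x/3)/(125*pi**3) + 6*x*cos(5*pi*x/3)/(5*pi) - 18*sin(5*pi*x/3)/(25*pi**2) - 486*sin(5*pi*x/3)/(625*pi**4); evaluating from 0 to 3: ∫_{0}^{3} (x**3 - 2*x) sin(5*pi*x/3) dx = (9*(-54 + 175*pi**2)/(125*pi**3)) - (0) = 9*(-54 + 175*pi**2)/(125*pi**3).
Hence b_5 = (2/3)·(9*(-54 + 175*pi**2)/(125*pi**3)) = 6*(-54 + 175*pi**2)/(125*pi**3).

6*(-54 + 175*pi**2)/(125*pi**3)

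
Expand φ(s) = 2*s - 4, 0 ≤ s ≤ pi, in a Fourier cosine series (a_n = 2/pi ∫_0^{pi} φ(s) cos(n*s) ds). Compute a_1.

-8/pi

a_1 = 2/pi ∫_0^{pi} (2*s - 4) cos(s) ds.
Integrating by parts (boundary term plus one more integral), an antiderivative of (2*s - 4) cos(s) is 2*s*sin(s) - 4*sin(s) + 2*cos(s); evaluating from 0 to pi: ∫_{0}^{pi} (2*s - 4) cos(s) ds = (-2) - (2) = -4.
Hence a_1 = (2/pi)·(-4) = -8/pi.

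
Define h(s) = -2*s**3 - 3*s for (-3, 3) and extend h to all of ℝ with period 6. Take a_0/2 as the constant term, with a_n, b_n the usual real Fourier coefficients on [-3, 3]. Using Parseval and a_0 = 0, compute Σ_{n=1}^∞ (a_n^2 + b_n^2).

Parseval: a_0^2/2 + Σ_{n≥1} (a_n^2+b_n^2) = 1/3 ∫_{-3}^{3} h(s)^2 ds = 44658/35.
Subtract a_0^2/2 = 0: Σ (a_n^2+b_n^2) = 44658/35.

44658/35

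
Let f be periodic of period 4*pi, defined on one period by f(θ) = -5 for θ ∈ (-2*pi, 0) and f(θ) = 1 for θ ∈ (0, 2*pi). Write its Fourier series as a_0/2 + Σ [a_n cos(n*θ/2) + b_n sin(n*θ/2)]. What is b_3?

b_3 = (1/(2*pi)) ∫_{-2*pi}^{2*pi} f(θ) sin(3*θ/2) dθ.
Split the integral at the breakpoints.
Directly, an antiderivative of (-5) sin(3*θ/2) is 10*cos(3*θ/2)/3; evaluating from -2*pi to 0: ∫_{-2*pi}^{0} (-5) sin(3*θ/2) dθ = (10/3) - (-10/3) = 20/3.
Directly, an antiderivative of (1) sin(3*θ/2) is -2*cos(3*θ/2)/3; evaluating from 0 to 2*pi: ∫_{0}^{2*pi} (1) sin(3*θ/2) dθ = (2/3) - (-2/3) = 4/3.
Summing the pieces and multiplying by (1/(2*pi)) gives b_3 = 4/pi.

4/pi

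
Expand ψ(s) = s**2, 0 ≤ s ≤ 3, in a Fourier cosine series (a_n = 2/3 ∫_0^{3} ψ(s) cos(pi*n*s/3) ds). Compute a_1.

-36/pi**2

a_1 = 2/3 ∫_0^{3} (s**2) cos(pi*s/3) ds.
Integrating by parts twice (tabular method), an antiderivative of (s**2) cos(pi*s/3) is 3*s**2*sin(pi*s/3)/pi + 18*s*cos(pi*s/3)/pi**2 - 54*sin(pi*s/3)/pi**3; evaluating from 0 to 3: ∫_{0}^{3} (s**2) cos(pi*s/3) ds = (-54/pi**2) - (0) = -54/pi**2.
Hence a_1 = (2/3)·(-54/pi**2) = -36/pi**2.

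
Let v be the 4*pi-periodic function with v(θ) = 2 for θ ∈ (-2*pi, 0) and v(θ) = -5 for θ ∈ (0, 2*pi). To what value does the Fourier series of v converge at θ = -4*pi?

-3/2

θ = -4*pi differs from θ = 0 by -1 full period(s), and the series is 4*pi-periodic.
At θ = 0 the one-sided limits are v(0^-) = 2 and v(0^+) = -5.
By Dirichlet's theorem the series converges to their average, [(2) + (-5)]/2 = -3/2.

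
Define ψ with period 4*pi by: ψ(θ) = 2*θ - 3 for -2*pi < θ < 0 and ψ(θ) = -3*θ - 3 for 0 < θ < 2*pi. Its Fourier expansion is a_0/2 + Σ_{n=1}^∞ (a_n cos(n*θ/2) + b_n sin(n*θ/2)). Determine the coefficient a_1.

20/pi

a_1 = (1/(2*pi)) ∫_{-2*pi}^{2*pi} ψ(θ) cos(θ/2) dθ.
Split the integral at the breakpoints.
Integrating by parts (boundary term plus one more integral), an antiderivative of (2*θ - 3) cos(θ/2) is 4*θ*sin(θ/2) - 6*sin(θ/2) + 8*cos(θ/2); evaluating from -2*pi to 0: ∫_{-2*pi}^{0} (2*θ - 3) cos(θ/2) dθ = (8) - (-8) = 16.
Integrating by parts (boundary term plus one more integral), an antiderivative of (-3*θ - 3) cos(θ/2) is -6*θ*sin(θ/2) - 6*sin(θ/2) - 12*cos(θ/2); evaluating from 0 to 2*pi: ∫_{0}^{2*pi} (-3*θ - 3) cos(θ/2) dθ = (12) - (-12) = 24.
Summing the pieces and multiplying by (1/(2*pi)) gives a_1 = 20/pi.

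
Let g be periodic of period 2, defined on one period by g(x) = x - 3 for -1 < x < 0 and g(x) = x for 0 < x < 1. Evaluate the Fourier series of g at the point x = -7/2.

1/2

x = -7/2 differs from x = 1/2 by -2 full period(s), and the series is 2-periodic.
g is continuous at x = 1/2 with value 1/2, so the series converges to 1/2 there.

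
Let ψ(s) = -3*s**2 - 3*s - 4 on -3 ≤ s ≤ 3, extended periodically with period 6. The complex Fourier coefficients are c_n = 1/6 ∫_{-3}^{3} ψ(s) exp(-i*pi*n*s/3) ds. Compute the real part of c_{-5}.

54/(25*pi**2)

Since ψ is real-valued, Re(c_{-5}) = 1/6 ∫_{-3}^{3} ψ(s) cos(-5*pi*s/3) ds = a_{5}/2.
Integrating by parts twice (tabular method), an antiderivative of (-3*s**2 - 3*s - 4) cos(-5*pi*s/3) is -9*s**2*sin(5*pi*s/3)/(5*pi) - 9*s*sin(5*pi*s/3)/(5*pi) - 54*s*cos(5*pi*s/3)/(25*pi**2) - 12*sin(5*pi*s/3)/(5*pi) + 162*sin(5*pi*s/3)/(125*pi**3) - 27*cos(5*pi*s/3)/(25*pi**2); evaluating from -3 to 3: ∫_{-3}^{3} (-3*s**2 - 3*s - 4) cos(-5*pi*s/3) ds = (189/(25*pi**2)) - (-27/(5*pi**2)) = 324/(25*pi**2).
Hence Re(c_{-5}) = (1/6)·(324/(25*pi**2)) = 54/(25*pi**2).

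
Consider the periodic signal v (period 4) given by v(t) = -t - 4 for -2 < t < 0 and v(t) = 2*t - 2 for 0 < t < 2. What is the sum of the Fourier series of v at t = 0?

At t = 0 the one-sided limits are v(0^-) = -4 and v(0^+) = -2.
By Dirichlet's theorem the series converges to their average, [(-4) + (-2)]/2 = -3.

-3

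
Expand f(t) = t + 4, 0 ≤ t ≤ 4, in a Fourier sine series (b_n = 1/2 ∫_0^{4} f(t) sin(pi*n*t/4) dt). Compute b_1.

b_1 = 1/2 ∫_0^{4} (t + 4) sin(pi*t/4) dt.
Integrating by parts (boundary term plus one more integral), an antiderivative of (t + 4) sin(pi*t/4) is -4*t*cos(pi*t/4)/pi + 16*sin(pi*t/4)/pi**2 - 16*cos(pi*t/4)/pi; evaluating from 0 to 4: ∫_{0}^{4} (t + 4) sin(pi*t/4) dt = (32/pi) - (-16/pi) = 48/pi.
Hence b_1 = (1/2)·(48/pi) = 24/pi.

24/pi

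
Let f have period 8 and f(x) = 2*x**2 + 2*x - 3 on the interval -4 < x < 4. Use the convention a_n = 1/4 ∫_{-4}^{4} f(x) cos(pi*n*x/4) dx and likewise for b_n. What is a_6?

32/(9*pi**2)

a_6 = 1/4 ∫_{-4}^{4} f(x) cos(3*pi*x/2) dx.
Integrating by parts twice (tabular method), an antiderivative of (2*x**2 + 2*x - 3) cos(3*pi*x/2) is 4*x**2*sin(3*pi*x/2)/(3*pi) + 4*x*sin(3*pi*x/2)/(3*pi) + 16*x*cos(3*pi*x/2)/(9*pi**2) - 2*sin(3*pi*x/2)/pi - 32*sin(3*pi*x/2)/(27*pi**3) + 8*cos(3*pi*x/2)/(9*pi**2); evaluating from -4 to 4: ∫_{-4}^{4} (2*x**2 + 2*x - 3) cos(3*pi*x/2) dx = (8/pi**2) - (-56/(9*pi**2)) = 128/(9*pi**2).
Hence a_6 = (1/4)·(128/(9*pi**2)) = 32/(9*pi**2).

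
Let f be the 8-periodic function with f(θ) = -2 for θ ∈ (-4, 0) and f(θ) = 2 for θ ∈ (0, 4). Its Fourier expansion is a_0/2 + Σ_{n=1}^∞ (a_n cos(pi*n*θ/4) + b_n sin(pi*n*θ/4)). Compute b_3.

b_3 = 1/4 ∫_{-4}^{4} f(θ) sin(3*pi*θ/4) dθ.
f is odd and sin(3*pi*θ/4) is odd, so the integrand is even and b_3 = 1/2 ∫_0^{4} f(θ) sin(3*pi*θ/4) dθ.
Directly, an antiderivative of (2) sin(3*pi*θ/4) is -8*cos(3*pi*θ/4)/(3*pi); evaluating from 0 to 4: ∫_{0}^{4} (2) sin(3*pi*θ/4) dθ = (8/(3*pi)) - (-8/(3*pi)) = 16/(3*pi).
Hence b_3 = (1/2)·(16/(3*pi)) = 8/(3*pi).

8/(3*pi)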